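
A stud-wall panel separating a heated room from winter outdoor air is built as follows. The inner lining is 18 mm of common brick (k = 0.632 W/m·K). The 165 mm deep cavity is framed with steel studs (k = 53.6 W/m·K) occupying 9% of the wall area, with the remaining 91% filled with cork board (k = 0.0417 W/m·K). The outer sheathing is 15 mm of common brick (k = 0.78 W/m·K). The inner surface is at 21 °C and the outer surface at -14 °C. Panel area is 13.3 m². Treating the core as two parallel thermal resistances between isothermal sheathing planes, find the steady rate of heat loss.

Q ≈ 5700 W

Sheathing layers in series; stud and cavity paths in parallel between them.
R_inner = 0.018/(0.632×13.3) = 0.002141 K/W
R_stud  = 0.165/(53.6×0.09×13.3) = 0.002572 K/W
R_cav   = 0.165/(0.0417×0.91×13.3) = 0.3269 K/W
1/R_core = 1/R_stud + 1/R_cav → R_core = 0.002552 K/W
R_outer = 0.015/(0.78×13.3) = 0.001446 K/W
R_total = 0.006139 K/W
Q = ΔT/R_total = 35/0.006139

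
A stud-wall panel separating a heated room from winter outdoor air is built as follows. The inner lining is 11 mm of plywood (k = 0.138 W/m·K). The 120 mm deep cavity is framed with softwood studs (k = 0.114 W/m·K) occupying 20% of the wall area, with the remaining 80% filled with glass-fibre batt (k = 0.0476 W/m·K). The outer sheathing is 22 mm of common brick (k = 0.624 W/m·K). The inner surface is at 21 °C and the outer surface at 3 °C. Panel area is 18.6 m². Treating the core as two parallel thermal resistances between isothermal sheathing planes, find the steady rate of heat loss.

Sheathing layers in series; stud and cavity paths in parallel between them.
R_inner = 0.011/(0.138×18.6) = 0.004285 K/W
R_stud  = 0.12/(0.114×0.2×18.6) = 0.283 K/W
R_cav   = 0.12/(0.0476×0.8×18.6) = 0.1694 K/W
1/R_core = 1/R_stud + 1/R_cav → R_core = 0.106 K/W
R_outer = 0.022/(0.624×18.6) = 0.001896 K/W
R_total = 0.1122 K/W
Q = ΔT/R_total = 18/0.1122

Q ≈ 160 W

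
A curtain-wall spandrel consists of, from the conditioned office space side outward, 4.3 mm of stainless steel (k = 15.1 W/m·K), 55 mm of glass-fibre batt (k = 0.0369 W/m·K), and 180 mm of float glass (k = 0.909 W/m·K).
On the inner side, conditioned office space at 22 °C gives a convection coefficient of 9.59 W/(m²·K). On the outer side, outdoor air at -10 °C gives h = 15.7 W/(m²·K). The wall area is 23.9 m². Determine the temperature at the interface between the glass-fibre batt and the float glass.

Model the wall as resistances in series:
R_inner film = 1/(h_i·A) = 1/(9.59×23.9) = 0.004363 K/W
R_stainless steel = L/(kA) = 0.0043/(15.1×23.9) = 1.191×10^-5 K/W
R_glass-fibre batt = L/(kA) = 0.055/(0.0369×23.9) = 0.06236 K/W
R_float glass = L/(kA) = 0.18/(0.909×23.9) = 0.008285 K/W
R_outer film = 1/(h_o·A) = 1/(15.7×23.9) = 0.002665 K/W
R_total = 0.07769 K/W;  Q = ΔT/R_total = 32/0.07769 = 411.9 W
T_interface = T_inner − Q·ΣR(inner→interface) = 22 − 412×0.06674

T ≈ -5.49 °C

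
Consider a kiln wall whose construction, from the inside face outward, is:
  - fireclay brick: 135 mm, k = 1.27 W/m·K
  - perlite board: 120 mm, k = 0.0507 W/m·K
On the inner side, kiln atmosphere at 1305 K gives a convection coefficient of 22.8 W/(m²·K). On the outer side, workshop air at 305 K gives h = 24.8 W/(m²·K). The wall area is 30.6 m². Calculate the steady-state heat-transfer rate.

Q ≈ 12000 W

Treating each layer as a thermal resistance in series:
R_inner film = 1/(h_i·A) = 1/(22.8×30.6) = 0.001433 K/W
R_fireclay brick = L/(kA) = 0.135/(1.27×30.6) = 0.003474 K/W
R_perlite board = L/(kA) = 0.12/(0.0507×30.6) = 0.07735 K/W
R_outer film = 1/(h_o·A) = 1/(24.8×30.6) = 0.001318 K/W
R_total = 0.08357 K/W
Q = ΔT / R_total = 1000 / 0.08357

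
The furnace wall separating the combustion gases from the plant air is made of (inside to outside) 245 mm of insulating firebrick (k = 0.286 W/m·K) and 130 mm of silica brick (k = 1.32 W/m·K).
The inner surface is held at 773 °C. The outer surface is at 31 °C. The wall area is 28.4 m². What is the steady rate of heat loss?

Q ≈ 22100 W

Thermal resistances in series:
R_insulating firebrick = L/(kA) = 0.245/(0.286×28.4) = 0.03016 K/W
R_silica brick = L/(kA) = 0.13/(1.32×28.4) = 0.003468 K/W
R_total = 0.03363 K/W
Q = ΔT / R_total = 742 / 0.03363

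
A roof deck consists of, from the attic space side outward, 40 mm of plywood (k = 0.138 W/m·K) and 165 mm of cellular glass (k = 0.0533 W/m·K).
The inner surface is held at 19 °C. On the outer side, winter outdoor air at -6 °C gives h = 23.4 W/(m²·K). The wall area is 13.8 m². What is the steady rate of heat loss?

Using the resistance-network approach (series):
R_plywood = L/(kA) = 0.04/(0.138×13.8) = 0.021 K/W
R_cellular glass = L/(kA) = 0.165/(0.0533×13.8) = 0.2243 K/W
R_outer film = 1/(h_o·A) = 1/(23.4×13.8) = 0.003097 K/W
R_total = 0.2484 K/W
Q = ΔT / R_total = 25 / 0.2484

Q ≈ 101 W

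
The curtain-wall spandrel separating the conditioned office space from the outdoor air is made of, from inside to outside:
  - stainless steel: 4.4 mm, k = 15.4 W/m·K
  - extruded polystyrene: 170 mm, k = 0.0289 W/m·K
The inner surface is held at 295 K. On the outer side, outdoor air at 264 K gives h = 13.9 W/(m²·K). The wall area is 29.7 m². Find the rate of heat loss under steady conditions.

Q ≈ 155 W

Series thermal resistances:
R_stainless steel = L/(kA) = 0.0044/(15.4×29.7) = 9.62×10^-6 K/W
R_extruded polystyrene = L/(kA) = 0.17/(0.0289×29.7) = 0.1981 K/W
R_outer film = 1/(h_o·A) = 1/(13.9×29.7) = 0.002422 K/W
R_total = 0.2005 K/W
Q = ΔT / R_total = 31 / 0.2005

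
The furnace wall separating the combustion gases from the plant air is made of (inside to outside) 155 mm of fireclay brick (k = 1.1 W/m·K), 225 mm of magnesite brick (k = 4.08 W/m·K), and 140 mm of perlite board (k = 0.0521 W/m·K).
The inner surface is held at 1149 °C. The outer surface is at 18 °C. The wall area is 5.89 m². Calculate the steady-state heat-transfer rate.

Treating each layer as a thermal resistance in series:
R_fireclay brick = L/(kA) = 0.155/(1.1×5.89) = 0.02392 K/W
R_magnesite brick = L/(kA) = 0.225/(4.08×5.89) = 0.009363 K/W
R_perlite board = L/(kA) = 0.14/(0.0521×5.89) = 0.4562 K/W
R_total = 0.4895 K/W
Q = ΔT / R_total = 1131 / 0.4895

Q ≈ 2310 W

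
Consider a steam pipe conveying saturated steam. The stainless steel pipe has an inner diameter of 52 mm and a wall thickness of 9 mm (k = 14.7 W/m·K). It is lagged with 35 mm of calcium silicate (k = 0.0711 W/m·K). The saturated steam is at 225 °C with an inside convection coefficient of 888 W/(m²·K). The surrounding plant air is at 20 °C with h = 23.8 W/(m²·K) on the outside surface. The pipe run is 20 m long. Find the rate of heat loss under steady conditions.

Q ≈ 2470 W

For a radial system each layer contributes R = ln(r_out/r_in)/(2πkL); films add R = 1/(hA).
R_inner film = 1/(h_i·2πr₁L) = 1/(888×2π×0.026×20) = 3.447×10^-4 K/W
R_stainless steel pipe wall = ln(35/26)/(2π×14.7×20) = 1.609×10^-4 K/W
R_calcium silicate = ln(70/35)/(2π×0.0711×20) = 0.07758 K/W
R_outer film = 1/(h_o·2πr_oL) = 1/(23.8×2π×0.07×20) = 0.004777 K/W
R_total = 0.08286 K/W
Q = ΔT/R_total = 205/0.08286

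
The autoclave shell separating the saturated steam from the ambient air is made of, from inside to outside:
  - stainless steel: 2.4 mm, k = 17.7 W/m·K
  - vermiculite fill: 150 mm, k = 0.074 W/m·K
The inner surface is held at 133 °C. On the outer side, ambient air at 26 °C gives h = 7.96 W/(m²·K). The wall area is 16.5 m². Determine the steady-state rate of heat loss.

Series thermal resistances:
R_stainless steel = L/(kA) = 0.0024/(17.7×16.5) = 8.218×10^-6 K/W
R_vermiculite fill = L/(kA) = 0.15/(0.074×16.5) = 0.1229 K/W
R_outer film = 1/(h_o·A) = 1/(7.96×16.5) = 0.007614 K/W
R_total = 0.1305 K/W
Q = ΔT / R_total = 107 / 0.1305

Q ≈ 820 W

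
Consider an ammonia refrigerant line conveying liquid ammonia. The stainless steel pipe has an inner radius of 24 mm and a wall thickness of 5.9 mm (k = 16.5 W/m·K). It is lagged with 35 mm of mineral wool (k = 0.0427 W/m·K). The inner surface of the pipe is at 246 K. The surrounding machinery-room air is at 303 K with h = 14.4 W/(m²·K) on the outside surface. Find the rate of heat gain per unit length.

q′ ≈ 18.6 W/m

Treating each annulus and film as a series resistance:
R_stainless steel pipe wall = ln(29.9/24)/(2π×16.5×1) = 0.00212 K/W
R_mineral wool = ln(64.9/29.9)/(2π×0.0427×1) = 2.889 K/W
R_outer film = 1/(h_o·2πr_oL) = 1/(14.4×2π×0.0649×1) = 0.1703 K/W
R_total = 3.061 K/W
Q = ΔT/R_total = 57/3.061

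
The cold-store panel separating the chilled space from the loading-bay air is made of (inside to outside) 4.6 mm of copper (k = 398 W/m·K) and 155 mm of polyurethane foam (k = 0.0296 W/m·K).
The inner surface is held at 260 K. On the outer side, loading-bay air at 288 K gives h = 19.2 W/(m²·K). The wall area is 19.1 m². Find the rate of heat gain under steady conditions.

Model the wall as resistances in series:
R_copper = L/(kA) = 0.0046/(398×19.1) = 6.051×10^-7 K/W
R_polyurethane foam = L/(kA) = 0.155/(0.0296×19.1) = 0.2742 K/W
R_outer film = 1/(h_o·A) = 1/(19.2×19.1) = 0.002727 K/W
R_total = 0.2769 K/W
Q = ΔT / R_total = 28 / 0.2769

Q ≈ 101 W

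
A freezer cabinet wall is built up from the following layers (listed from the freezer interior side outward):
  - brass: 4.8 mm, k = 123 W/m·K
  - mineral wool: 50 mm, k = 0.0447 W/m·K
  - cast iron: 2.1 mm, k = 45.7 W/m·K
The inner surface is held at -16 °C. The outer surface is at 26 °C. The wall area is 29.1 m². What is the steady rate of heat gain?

Q ≈ 1090 W

Series thermal resistances:
R_brass = L/(kA) = 0.0048/(123×29.1) = 1.341×10^-6 K/W
R_mineral wool = L/(kA) = 0.05/(0.0447×29.1) = 0.03844 K/W
R_cast iron = L/(kA) = 0.0021/(45.7×29.1) = 1.579×10^-6 K/W
R_total = 0.03844 K/W
Q = ΔT / R_total = 42 / 0.03844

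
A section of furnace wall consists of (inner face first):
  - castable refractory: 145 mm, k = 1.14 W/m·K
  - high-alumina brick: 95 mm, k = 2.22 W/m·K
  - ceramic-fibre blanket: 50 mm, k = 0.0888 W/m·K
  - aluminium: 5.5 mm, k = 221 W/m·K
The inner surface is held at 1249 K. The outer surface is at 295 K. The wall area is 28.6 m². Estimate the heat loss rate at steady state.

Q ≈ 37200 W

Using the resistance-network approach (series):
R_castable refractory = L/(kA) = 0.145/(1.14×28.6) = 0.004447 K/W
R_high-alumina brick = L/(kA) = 0.095/(2.22×28.6) = 0.001496 K/W
R_ceramic-fibre blanket = L/(kA) = 0.05/(0.0888×28.6) = 0.01969 K/W
R_aluminium = L/(kA) = 0.0055/(221×28.6) = 8.702×10^-7 K/W
R_total = 0.02563 K/W
Q = ΔT / R_total = 954 / 0.02563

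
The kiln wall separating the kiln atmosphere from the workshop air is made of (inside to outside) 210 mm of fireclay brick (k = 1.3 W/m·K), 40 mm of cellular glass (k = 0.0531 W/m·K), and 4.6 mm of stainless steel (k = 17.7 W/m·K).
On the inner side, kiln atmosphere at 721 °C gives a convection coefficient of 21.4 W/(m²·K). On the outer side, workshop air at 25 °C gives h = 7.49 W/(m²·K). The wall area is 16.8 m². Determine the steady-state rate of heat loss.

Q ≈ 10700 W

Treating each layer as a thermal resistance in series:
R_inner film = 1/(h_i·A) = 1/(21.4×16.8) = 0.002781 K/W
R_fireclay brick = L/(kA) = 0.21/(1.3×16.8) = 0.009615 K/W
R_cellular glass = L/(kA) = 0.04/(0.0531×16.8) = 0.04484 K/W
R_stainless steel = L/(kA) = 0.0046/(17.7×16.8) = 1.547×10^-5 K/W
R_outer film = 1/(h_o·A) = 1/(7.49×16.8) = 0.007947 K/W
R_total = 0.0652 K/W
Q = ΔT / R_total = 696 / 0.0652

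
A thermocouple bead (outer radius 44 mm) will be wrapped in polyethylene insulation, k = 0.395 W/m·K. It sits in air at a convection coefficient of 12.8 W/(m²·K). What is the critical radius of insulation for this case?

r_cr ≈ 61.7 mm

For a sphere r_cr = 2k/h = 2×0.395/12.8
r_cr = 61.7 mm; since the bare radius (44 mm) is below r_cr, adding a thin layer of insulation will *increase* heat loss.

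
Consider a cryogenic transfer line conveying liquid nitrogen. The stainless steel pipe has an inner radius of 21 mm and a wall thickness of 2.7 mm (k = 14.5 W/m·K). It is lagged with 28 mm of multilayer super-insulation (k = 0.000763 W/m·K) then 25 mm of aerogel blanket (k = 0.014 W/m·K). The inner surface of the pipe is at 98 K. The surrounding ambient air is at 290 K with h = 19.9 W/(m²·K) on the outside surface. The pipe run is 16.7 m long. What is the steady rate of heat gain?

Q ≈ 19.2 W

Radial resistances (cylindrical: R_cond = ln(r_o/r_i)/(2πkL), R_conv = 1/(h·2πrL)):
R_stainless steel pipe wall = ln(23.7/21)/(2π×14.5×16.7) = 7.95×10^-5 K/W
R_multilayer super-insulation = ln(51.7/23.7)/(2π×0.000763×16.7) = 9.742 K/W
R_aerogel blanket = ln(76.7/51.7)/(2π×0.014×16.7) = 0.2685 K/W
R_outer film = 1/(h_o·2πr_oL) = 1/(19.9×2π×0.0767×16.7) = 0.006244 K/W
R_total = 10.02 K/W
Q = ΔT/R_total = 192/10.02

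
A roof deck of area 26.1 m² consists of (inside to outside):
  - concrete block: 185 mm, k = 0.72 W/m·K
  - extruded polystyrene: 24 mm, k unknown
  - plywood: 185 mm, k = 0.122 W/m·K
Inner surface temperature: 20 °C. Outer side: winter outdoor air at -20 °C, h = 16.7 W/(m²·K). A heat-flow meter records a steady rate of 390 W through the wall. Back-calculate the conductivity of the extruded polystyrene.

Model the wall as resistances in series:
R_concrete block = L/(kA) = 0.185/(0.72×26.1) = 0.009845 K/W
R_plywood = L/(kA) = 0.185/(0.122×26.1) = 0.0581 K/W
R_outer film = 1/(h_o·A) = 1/(16.7×26.1) = 0.002294 K/W
Sum of known resistances R_other = 0.07024 K/W
Total R = ΔT/Q = 40/390 = 0.1026 K/W
R_extruded polystyrene = R_total − R_other = 0.03233 K/W
k = L/(R·A) = 0.024/(0.03233×26.1)

k ≈ 0.0284 W/(m·K)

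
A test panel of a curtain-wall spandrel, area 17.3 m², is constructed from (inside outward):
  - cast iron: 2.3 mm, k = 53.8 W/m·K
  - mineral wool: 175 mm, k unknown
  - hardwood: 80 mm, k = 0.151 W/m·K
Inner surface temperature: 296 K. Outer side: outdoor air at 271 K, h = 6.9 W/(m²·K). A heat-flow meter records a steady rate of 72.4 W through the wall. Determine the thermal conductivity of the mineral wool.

k ≈ 0.033 W/(m·K)

Thermal resistances in series:
R_cast iron = L/(kA) = 0.0023/(53.8×17.3) = 2.471×10^-6 K/W
R_hardwood = L/(kA) = 0.08/(0.151×17.3) = 0.03062 K/W
R_outer film = 1/(h_o·A) = 1/(6.9×17.3) = 0.008377 K/W
Sum of known resistances R_other = 0.039 K/W
Total R = ΔT/Q = 25/72.4 = 0.3453 K/W
R_mineral wool = R_total − R_other = 0.3063 K/W
k = L/(R·A) = 0.175/(0.3063×17.3)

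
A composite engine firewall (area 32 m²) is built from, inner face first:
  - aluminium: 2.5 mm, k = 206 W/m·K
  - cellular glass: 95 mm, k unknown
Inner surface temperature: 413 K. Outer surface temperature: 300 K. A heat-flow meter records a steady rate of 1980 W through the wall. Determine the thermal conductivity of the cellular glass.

Using the resistance-network approach (series):
R_aluminium = L/(kA) = 0.0025/(206×32) = 3.792×10^-7 K/W
Sum of known resistances R_other = 3.792×10^-7 K/W
Total R = ΔT/Q = 113/1980 = 0.05707 K/W
R_cellular glass = R_total − R_other = 0.05707 K/W
k = L/(R·A) = 0.095/(0.05707×32)

k ≈ 0.052 W/(m·K)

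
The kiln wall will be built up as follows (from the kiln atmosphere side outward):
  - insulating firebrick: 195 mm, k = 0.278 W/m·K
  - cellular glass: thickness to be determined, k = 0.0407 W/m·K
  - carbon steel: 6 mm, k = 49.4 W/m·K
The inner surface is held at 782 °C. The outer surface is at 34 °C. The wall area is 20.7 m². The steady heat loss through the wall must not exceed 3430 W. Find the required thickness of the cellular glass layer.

L ≈ 155 mm

Treating each layer as a thermal resistance in series:
R_insulating firebrick = L/(kA) = 0.195/(0.278×20.7) = 0.03389 K/W
R_carbon steel = L/(kA) = 0.006/(49.4×20.7) = 5.868×10^-6 K/W
Sum of the known resistances R_other = 0.03389 K/W
Required total resistance R_tot = ΔT/Q_allow = 748/3430 = 0.2181 K/W
R_cellular glass = R_tot − R_other = 0.1842 K/W
L = R·k·A = 0.1842×0.0407×20.7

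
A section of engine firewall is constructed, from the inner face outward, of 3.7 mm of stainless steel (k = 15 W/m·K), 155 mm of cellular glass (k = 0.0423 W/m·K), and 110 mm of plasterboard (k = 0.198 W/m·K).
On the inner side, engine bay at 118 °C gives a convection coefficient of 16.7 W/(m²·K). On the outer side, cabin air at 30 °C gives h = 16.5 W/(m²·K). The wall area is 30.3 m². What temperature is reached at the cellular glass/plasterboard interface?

T ≈ 42.5 °C

Using the resistance-network approach (series):
R_inner film = 1/(h_i·A) = 1/(16.7×30.3) = 0.001976 K/W
R_stainless steel = L/(kA) = 0.0037/(15×30.3) = 8.141×10^-6 K/W
R_cellular glass = L/(kA) = 0.155/(0.0423×30.3) = 0.1209 K/W
R_plasterboard = L/(kA) = 0.11/(0.198×30.3) = 0.01834 K/W
R_outer film = 1/(h_o·A) = 1/(16.5×30.3) = 0.002 K/W
R_total = 0.1433 K/W;  Q = ΔT/R_total = 88/0.1433 = 614.3 W
T_interface = T_inner − Q·ΣR(inner→interface) = 118 − 614×0.1229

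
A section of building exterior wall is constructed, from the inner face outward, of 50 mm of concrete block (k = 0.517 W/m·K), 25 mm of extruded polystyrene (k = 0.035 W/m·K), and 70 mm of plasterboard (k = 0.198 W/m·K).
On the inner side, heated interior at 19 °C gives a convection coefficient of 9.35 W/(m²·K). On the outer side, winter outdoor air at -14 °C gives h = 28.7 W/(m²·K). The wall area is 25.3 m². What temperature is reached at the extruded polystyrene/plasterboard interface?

T ≈ -4.19 °C

Model the wall as resistances in series:
R_inner film = 1/(h_i·A) = 1/(9.35×25.3) = 0.004227 K/W
R_concrete block = L/(kA) = 0.05/(0.517×25.3) = 0.003823 K/W
R_extruded polystyrene = L/(kA) = 0.025/(0.035×25.3) = 0.02823 K/W
R_plasterboard = L/(kA) = 0.07/(0.198×25.3) = 0.01397 K/W
R_outer film = 1/(h_o·A) = 1/(28.7×25.3) = 0.001377 K/W
R_total = 0.05163 K/W;  Q = ΔT/R_total = 33/0.05163 = 639.1 W
T_interface = T_inner − Q·ΣR(inner→interface) = 19 − 639×0.03628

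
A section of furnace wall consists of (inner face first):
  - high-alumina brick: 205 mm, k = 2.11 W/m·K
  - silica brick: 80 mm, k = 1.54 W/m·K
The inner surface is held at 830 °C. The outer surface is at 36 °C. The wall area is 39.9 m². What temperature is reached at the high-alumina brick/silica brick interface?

Using the resistance-network approach (series):
R_high-alumina brick = L/(kA) = 0.205/(2.11×39.9) = 0.002435 K/W
R_silica brick = L/(kA) = 0.08/(1.54×39.9) = 0.001302 K/W
R_total = 0.003737 K/W;  Q = ΔT/R_total = 794/0.003737 = 212500 W
T_interface = T_inner − Q·ΣR(inner→interface) = 830 − 212000×0.002435

T ≈ 313 °C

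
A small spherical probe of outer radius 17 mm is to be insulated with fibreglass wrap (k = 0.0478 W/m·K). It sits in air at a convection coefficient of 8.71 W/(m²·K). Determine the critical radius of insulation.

r_cr ≈ 11 mm

For a sphere r_cr = 2k/h = 2×0.0478/8.71
r_cr = 11 mm; since the bare radius (17 mm) is above r_cr, any added insulation will reduce heat loss.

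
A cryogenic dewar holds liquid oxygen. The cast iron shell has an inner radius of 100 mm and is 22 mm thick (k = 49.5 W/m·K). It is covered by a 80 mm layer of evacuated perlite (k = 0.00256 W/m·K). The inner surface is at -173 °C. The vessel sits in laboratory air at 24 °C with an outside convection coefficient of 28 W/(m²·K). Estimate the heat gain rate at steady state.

Q ≈ 1.95 W

For a spherical shell R = (1/r₁ − 1/r₂)/(4πk); film R = 1/(h·4πr²). In series:
R_cast iron shell = (1/0.1 − 1/0.122)/(4π×49.5) = 0.002899 K/W
R_evacuated perlite = (1/0.122 − 1/0.202)/(4π×0.00256) = 100.9 K/W
R_outer film = 1/(h·4πr_o²) = 1/(28×4π×0.202²) = 0.06965 K/W
R_total = 101 K/W
Q = ΔT/R_total = 197/101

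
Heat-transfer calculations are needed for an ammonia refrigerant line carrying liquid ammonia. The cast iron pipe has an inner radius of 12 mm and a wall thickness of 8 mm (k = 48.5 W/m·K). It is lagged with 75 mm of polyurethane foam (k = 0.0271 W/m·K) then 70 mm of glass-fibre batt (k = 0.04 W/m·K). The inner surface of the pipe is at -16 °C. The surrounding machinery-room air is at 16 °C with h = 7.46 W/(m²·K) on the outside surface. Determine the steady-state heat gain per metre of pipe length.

Treating each annulus and film as a series resistance:
R_cast iron pipe wall = ln(20/12)/(2π×48.5×1) = 0.001676 K/W
R_polyurethane foam = ln(95/20)/(2π×0.0271×1) = 9.151 K/W
R_glass-fibre batt = ln(165/95)/(2π×0.04×1) = 2.197 K/W
R_outer film = 1/(h_o·2πr_oL) = 1/(7.46×2π×0.165×1) = 0.1293 K/W
R_total = 11.48 K/W
Q = ΔT/R_total = 32/11.48

q′ ≈ 2.79 W/m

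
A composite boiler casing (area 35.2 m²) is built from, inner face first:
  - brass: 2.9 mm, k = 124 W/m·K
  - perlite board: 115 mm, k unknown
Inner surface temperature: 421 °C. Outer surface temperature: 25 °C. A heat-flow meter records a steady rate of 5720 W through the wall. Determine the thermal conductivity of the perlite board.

k ≈ 0.0472 W/(m·K)

Model the wall as resistances in series:
R_brass = L/(kA) = 0.0029/(124×35.2) = 6.644×10^-7 K/W
Sum of known resistances R_other = 6.644×10^-7 K/W
Total R = ΔT/Q = 396/5720 = 0.06923 K/W
R_perlite board = R_total − R_other = 0.06923 K/W
k = L/(R·A) = 0.115/(0.06923×35.2)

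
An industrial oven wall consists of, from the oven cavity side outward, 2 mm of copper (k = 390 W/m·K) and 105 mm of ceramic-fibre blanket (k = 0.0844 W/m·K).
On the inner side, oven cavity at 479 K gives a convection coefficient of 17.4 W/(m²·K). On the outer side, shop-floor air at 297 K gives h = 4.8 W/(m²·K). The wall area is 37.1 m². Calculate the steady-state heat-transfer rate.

Q ≈ 4470 W

Thermal resistances in series:
R_inner film = 1/(h_i·A) = 1/(17.4×37.1) = 0.001549 K/W
R_copper = L/(kA) = 0.002/(390×37.1) = 1.382×10^-7 K/W
R_ceramic-fibre blanket = L/(kA) = 0.105/(0.0844×37.1) = 0.03353 K/W
R_outer film = 1/(h_o·A) = 1/(4.8×37.1) = 0.005615 K/W
R_total = 0.0407 K/W
Q = ΔT / R_total = 182 / 0.0407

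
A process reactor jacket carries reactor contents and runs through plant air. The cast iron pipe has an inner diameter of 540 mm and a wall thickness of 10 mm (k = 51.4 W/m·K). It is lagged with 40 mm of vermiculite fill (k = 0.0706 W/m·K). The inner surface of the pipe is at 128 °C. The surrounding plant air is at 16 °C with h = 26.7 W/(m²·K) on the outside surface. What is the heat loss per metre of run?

For a radial system each layer contributes R = ln(r_out/r_in)/(2πkL); films add R = 1/(hA).
R_cast iron pipe wall = ln(280/270)/(2π×51.4×1) = 1.126×10^-4 K/W
R_vermiculite fill = ln(320/280)/(2π×0.0706×1) = 0.301 K/W
R_outer film = 1/(h_o·2πr_oL) = 1/(26.7×2π×0.32×1) = 0.01863 K/W
R_total = 0.3198 K/W
Q = ΔT/R_total = 112/0.3198

q′ ≈ 350 W/m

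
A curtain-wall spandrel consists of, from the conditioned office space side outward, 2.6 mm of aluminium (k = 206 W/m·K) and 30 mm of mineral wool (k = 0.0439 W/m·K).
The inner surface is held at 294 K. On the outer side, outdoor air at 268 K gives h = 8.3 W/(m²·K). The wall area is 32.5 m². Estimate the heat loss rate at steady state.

Series thermal resistances:
R_aluminium = L/(kA) = 0.0026/(206×32.5) = 3.883×10^-7 K/W
R_mineral wool = L/(kA) = 0.03/(0.0439×32.5) = 0.02103 K/W
R_outer film = 1/(h_o·A) = 1/(8.3×32.5) = 0.003707 K/W
R_total = 0.02473 K/W
Q = ΔT / R_total = 26 / 0.02473

Q ≈ 1050 W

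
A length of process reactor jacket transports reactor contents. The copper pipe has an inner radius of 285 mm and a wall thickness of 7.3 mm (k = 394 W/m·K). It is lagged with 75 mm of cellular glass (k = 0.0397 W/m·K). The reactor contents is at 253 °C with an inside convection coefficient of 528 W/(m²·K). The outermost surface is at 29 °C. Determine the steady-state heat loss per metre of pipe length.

q′ ≈ 244 W/m

Radial resistances (cylindrical: R_cond = ln(r_o/r_i)/(2πkL), R_conv = 1/(h·2πrL)):
R_inner film = 1/(h_i·2πr₁L) = 1/(528×2π×0.285×1) = 0.001058 K/W
R_copper pipe wall = ln(292.3/285)/(2π×394×1) = 1.022×10^-5 K/W
R_cellular glass = ln(367.3/292.3)/(2π×0.0397×1) = 0.9156 K/W
R_total = 0.9167 K/W
Q = ΔT/R_total = 224/0.9167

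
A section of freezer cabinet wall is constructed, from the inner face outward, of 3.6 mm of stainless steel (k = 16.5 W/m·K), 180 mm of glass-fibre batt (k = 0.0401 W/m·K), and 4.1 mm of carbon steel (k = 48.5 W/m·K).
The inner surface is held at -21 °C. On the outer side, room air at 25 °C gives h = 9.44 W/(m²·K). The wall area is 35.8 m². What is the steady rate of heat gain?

Q ≈ 358 W

Using the resistance-network approach (series):
R_stainless steel = L/(kA) = 0.0036/(16.5×35.8) = 6.094×10^-6 K/W
R_glass-fibre batt = L/(kA) = 0.18/(0.0401×35.8) = 0.1254 K/W
R_carbon steel = L/(kA) = 0.0041/(48.5×35.8) = 2.361×10^-6 K/W
R_outer film = 1/(h_o·A) = 1/(9.44×35.8) = 0.002959 K/W
R_total = 0.1284 K/W
Q = ΔT / R_total = 46 / 0.1284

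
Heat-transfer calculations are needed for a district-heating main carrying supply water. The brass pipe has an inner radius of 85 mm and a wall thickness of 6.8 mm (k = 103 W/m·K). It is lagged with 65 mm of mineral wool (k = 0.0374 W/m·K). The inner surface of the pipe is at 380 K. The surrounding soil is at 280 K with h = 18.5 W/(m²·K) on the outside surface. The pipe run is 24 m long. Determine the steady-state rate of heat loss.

Q ≈ 1030 W

For a radial system each layer contributes R = ln(r_out/r_in)/(2πkL); films add R = 1/(hA).
R_brass pipe wall = ln(91.8/85)/(2π×103×24) = 4.955×10^-6 K/W
R_mineral wool = ln(156.8/91.8)/(2π×0.0374×24) = 0.09493 K/W
R_outer film = 1/(h_o·2πr_oL) = 1/(18.5×2π×0.1568×24) = 0.002286 K/W
R_total = 0.09722 K/W
Q = ΔT/R_total = 100/0.09722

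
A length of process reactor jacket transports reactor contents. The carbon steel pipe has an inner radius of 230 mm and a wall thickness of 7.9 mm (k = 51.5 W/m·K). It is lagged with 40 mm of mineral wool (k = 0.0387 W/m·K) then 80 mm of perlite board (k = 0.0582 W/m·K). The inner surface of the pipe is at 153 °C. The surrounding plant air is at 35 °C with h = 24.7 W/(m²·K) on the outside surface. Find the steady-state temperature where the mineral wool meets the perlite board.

T ≈ 97.1 °C

Per-layer cylindrical resistances, series-summed:
R_carbon steel pipe wall = ln(237.9/230)/(2π×51.5×1) = 1.044×10^-4 K/W
R_mineral wool = ln(277.9/237.9)/(2π×0.0387×1) = 0.6391 K/W
R_perlite board = ln(357.9/277.9)/(2π×0.0582×1) = 0.6918 K/W
R_outer film = 1/(h_o·2πr_oL) = 1/(24.7×2π×0.3579×1) = 0.018 K/W
R_total = 1.349 K/W
Q = ΔT/R_total = 118/1.349
Q = 87.5 W/m
T_interface = T_inner − Q·ΣR(inner→interface) = 153 − 87.5×0.6392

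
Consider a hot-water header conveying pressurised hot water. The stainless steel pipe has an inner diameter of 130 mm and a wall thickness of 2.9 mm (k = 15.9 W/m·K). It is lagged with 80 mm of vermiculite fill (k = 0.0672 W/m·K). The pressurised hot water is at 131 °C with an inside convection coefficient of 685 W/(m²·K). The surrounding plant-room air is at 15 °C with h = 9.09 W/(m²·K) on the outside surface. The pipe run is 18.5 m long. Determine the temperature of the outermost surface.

Radial resistances (cylindrical: R_cond = ln(r_o/r_i)/(2πkL), R_conv = 1/(h·2πrL)):
R_inner film = 1/(h_i·2πr₁L) = 1/(685×2π×0.065×18.5) = 1.932×10^-4 K/W
R_stainless steel pipe wall = ln(67.9/65)/(2π×15.9×18.5) = 2.362×10^-5 K/W
R_vermiculite fill = ln(147.9/67.9)/(2π×0.0672×18.5) = 0.09966 K/W
R_outer film = 1/(h_o·2πr_oL) = 1/(9.09×2π×0.1479×18.5) = 0.006399 K/W
R_total = 0.1063 K/W
Q = ΔT/R_total = 116/0.1063
Q = 1090 W
T_interface = T_inner − Q·ΣR(inner→interface) = 131 − 1090×0.09988

T ≈ 22 °C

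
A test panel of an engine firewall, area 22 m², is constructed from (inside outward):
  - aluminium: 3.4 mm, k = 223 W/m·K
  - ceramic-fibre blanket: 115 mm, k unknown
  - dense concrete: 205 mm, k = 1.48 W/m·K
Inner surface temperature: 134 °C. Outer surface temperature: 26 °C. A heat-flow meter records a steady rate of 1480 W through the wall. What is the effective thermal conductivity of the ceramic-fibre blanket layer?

k ≈ 0.0784 W/(m·K)

Thermal resistances in series:
R_aluminium = L/(kA) = 0.0034/(223×22) = 6.93×10^-7 K/W
R_dense concrete = L/(kA) = 0.205/(1.48×22) = 0.006296 K/W
Sum of known resistances R_other = 0.006297 K/W
Total R = ΔT/Q = 108/1480 = 0.07297 K/W
R_ceramic-fibre blanket = R_total − R_other = 0.06668 K/W
k = L/(R·A) = 0.115/(0.06668×22)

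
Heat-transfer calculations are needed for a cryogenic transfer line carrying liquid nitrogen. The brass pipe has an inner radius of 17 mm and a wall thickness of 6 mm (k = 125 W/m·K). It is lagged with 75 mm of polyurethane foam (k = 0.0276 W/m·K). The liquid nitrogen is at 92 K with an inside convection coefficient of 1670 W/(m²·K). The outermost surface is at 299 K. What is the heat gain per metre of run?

Radial resistances (cylindrical: R_cond = ln(r_o/r_i)/(2πkL), R_conv = 1/(h·2πrL)):
R_inner film = 1/(h_i·2πr₁L) = 1/(1670×2π×0.017×1) = 0.005606 K/W
R_brass pipe wall = ln(23/17)/(2π×125×1) = 3.849×10^-4 K/W
R_polyurethane foam = ln(98/23)/(2π×0.0276×1) = 8.358 K/W
R_total = 8.364 K/W
Q = ΔT/R_total = 207/8.364

q′ ≈ 24.7 W/m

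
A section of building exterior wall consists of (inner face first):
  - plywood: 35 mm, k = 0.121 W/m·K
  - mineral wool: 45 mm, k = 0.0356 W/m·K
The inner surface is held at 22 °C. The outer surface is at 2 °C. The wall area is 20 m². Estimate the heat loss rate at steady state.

Model the wall as resistances in series:
R_plywood = L/(kA) = 0.035/(0.121×20) = 0.01446 K/W
R_mineral wool = L/(kA) = 0.045/(0.0356×20) = 0.0632 K/W
R_total = 0.07767 K/W
Q = ΔT / R_total = 20 / 0.07767

Q ≈ 258 W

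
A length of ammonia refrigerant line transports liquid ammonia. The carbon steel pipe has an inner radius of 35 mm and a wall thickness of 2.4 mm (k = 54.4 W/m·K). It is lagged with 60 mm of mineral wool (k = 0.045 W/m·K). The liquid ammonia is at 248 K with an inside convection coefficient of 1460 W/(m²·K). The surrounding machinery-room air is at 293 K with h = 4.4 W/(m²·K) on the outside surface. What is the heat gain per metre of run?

Treating each annulus and film as a series resistance:
R_inner film = 1/(h_i·2πr₁L) = 1/(1460×2π×0.035×1) = 0.003115 K/W
R_carbon steel pipe wall = ln(37.4/35)/(2π×54.4×1) = 1.94×10^-4 K/W
R_mineral wool = ln(97.4/37.4)/(2π×0.045×1) = 3.385 K/W
R_outer film = 1/(h_o·2πr_oL) = 1/(4.4×2π×0.0974×1) = 0.3714 K/W
R_total = 3.76 K/W
Q = ΔT/R_total = 45/3.76

q′ ≈ 12 W/m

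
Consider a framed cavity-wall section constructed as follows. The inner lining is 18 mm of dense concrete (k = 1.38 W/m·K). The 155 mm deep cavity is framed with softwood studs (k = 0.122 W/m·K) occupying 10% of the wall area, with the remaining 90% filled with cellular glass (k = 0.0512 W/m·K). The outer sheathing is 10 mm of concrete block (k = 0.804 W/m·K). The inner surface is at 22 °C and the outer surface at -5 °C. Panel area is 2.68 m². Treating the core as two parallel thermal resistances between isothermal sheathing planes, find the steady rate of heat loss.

Sheathing layers in series; stud and cavity paths in parallel between them.
R_inner = 0.018/(1.38×2.68) = 0.004867 K/W
R_stud  = 0.155/(0.122×0.1×2.68) = 4.741 K/W
R_cav   = 0.155/(0.0512×0.9×2.68) = 1.255 K/W
1/R_core = 1/R_stud + 1/R_cav → R_core = 0.9924 K/W
R_outer = 0.01/(0.804×2.68) = 0.004641 K/W
R_total = 1.002 K/W
Q = ΔT/R_total = 27/1.002

Q ≈ 26.9 W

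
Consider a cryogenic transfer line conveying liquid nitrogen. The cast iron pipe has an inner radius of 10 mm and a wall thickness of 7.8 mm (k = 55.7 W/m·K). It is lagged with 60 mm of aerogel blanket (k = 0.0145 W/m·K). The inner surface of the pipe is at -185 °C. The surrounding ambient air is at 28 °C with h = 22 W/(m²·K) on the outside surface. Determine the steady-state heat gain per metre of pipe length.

Radial resistances (cylindrical: R_cond = ln(r_o/r_i)/(2πkL), R_conv = 1/(h·2πrL)):
R_cast iron pipe wall = ln(17.8/10)/(2π×55.7×1) = 0.001648 K/W
R_aerogel blanket = ln(77.8/17.8)/(2π×0.0145×1) = 16.19 K/W
R_outer film = 1/(h_o·2πr_oL) = 1/(22×2π×0.0778×1) = 0.09299 K/W
R_total = 16.28 K/W
Q = ΔT/R_total = 213/16.28

q′ ≈ 13.1 W/m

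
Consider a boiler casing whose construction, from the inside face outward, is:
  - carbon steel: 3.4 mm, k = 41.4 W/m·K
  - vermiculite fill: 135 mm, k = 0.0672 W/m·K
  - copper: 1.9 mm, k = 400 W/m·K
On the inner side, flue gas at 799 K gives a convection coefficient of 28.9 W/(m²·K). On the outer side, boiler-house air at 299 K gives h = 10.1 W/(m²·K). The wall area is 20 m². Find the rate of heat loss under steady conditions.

Series thermal resistances:
R_inner film = 1/(h_i·A) = 1/(28.9×20) = 0.00173 K/W
R_carbon steel = L/(kA) = 0.0034/(41.4×20) = 4.106×10^-6 K/W
R_vermiculite fill = L/(kA) = 0.135/(0.0672×20) = 0.1004 K/W
R_copper = L/(kA) = 0.0019/(400×20) = 2.375×10^-7 K/W
R_outer film = 1/(h_o·A) = 1/(10.1×20) = 0.00495 K/W
R_total = 0.1071 K/W
Q = ΔT / R_total = 500 / 0.1071

Q ≈ 4670 W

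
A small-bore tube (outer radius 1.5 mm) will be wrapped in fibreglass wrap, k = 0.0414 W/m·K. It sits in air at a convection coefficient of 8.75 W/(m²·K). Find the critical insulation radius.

For a cylinder r_cr = k/h = 0.0414/8.75
r_cr = 4.73 mm; since the bare radius (1.5 mm) is below r_cr, adding a thin layer of insulation will *increase* heat loss.

r_cr ≈ 4.73 mm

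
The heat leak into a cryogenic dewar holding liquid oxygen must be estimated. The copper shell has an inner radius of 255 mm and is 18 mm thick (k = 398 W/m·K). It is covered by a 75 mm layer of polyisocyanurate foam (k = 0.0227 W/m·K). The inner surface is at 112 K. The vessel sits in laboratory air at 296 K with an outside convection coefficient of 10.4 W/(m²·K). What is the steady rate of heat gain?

Q ≈ 65 W

For a spherical shell R = (1/r₁ − 1/r₂)/(4πk); film R = 1/(h·4πr²). In series:
R_copper shell = (1/0.255 − 1/0.273)/(4π×398) = 5.17×10^-5 K/W
R_polyisocyanurate foam = (1/0.273 − 1/0.348)/(4π×0.0227) = 2.767 K/W
R_outer film = 1/(h·4πr_o²) = 1/(10.4×4π×0.348²) = 0.06318 K/W
R_total = 2.831 K/W
Q = ΔT/R_total = 184/2.831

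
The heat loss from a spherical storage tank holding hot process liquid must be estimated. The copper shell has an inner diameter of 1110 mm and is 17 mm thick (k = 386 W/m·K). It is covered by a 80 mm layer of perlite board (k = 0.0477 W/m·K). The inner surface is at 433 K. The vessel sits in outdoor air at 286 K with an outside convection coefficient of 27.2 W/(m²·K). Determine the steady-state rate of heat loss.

Q ≈ 403 W

Radial (spherical) resistances in series:
R_copper shell = (1/0.555 − 1/0.572)/(4π×386) = 1.104×10^-5 K/W
R_perlite board = (1/0.572 − 1/0.652)/(4π×0.0477) = 0.3579 K/W
R_outer film = 1/(h·4πr_o²) = 1/(27.2×4π×0.652²) = 0.006882 K/W
R_total = 0.3648 K/W
Q = ΔT/R_total = 147/0.3648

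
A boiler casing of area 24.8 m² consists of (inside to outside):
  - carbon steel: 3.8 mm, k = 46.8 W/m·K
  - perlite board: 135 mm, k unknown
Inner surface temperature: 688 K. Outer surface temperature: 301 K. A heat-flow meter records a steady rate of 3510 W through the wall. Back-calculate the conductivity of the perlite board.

Treating each layer as a thermal resistance in series:
R_carbon steel = L/(kA) = 0.0038/(46.8×24.8) = 3.274×10^-6 K/W
Sum of known resistances R_other = 3.274×10^-6 K/W
Total R = ΔT/Q = 387/3510 = 0.1103 K/W
R_perlite board = R_total − R_other = 0.1103 K/W
k = L/(R·A) = 0.135/(0.1103×24.8)

k ≈ 0.0494 W/(m·K)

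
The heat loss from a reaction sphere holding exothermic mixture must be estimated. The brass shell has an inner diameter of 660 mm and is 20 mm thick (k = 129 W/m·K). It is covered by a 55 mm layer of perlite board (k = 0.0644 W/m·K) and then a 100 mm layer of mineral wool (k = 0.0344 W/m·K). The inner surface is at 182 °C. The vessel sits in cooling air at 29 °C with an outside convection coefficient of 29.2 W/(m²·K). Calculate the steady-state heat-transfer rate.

Q ≈ 94.4 W

For a spherical shell R = (1/r₁ − 1/r₂)/(4πk); film R = 1/(h·4πr²). In series:
R_brass shell = (1/0.33 − 1/0.35)/(4π×129) = 1.068×10^-4 K/W
R_perlite board = (1/0.35 − 1/0.405)/(4π×0.0644) = 0.4795 K/W
R_mineral wool = (1/0.405 − 1/0.505)/(4π×0.0344) = 1.131 K/W
R_outer film = 1/(h·4πr_o²) = 1/(29.2×4π×0.505²) = 0.01069 K/W
R_total = 1.621 K/W
Q = ΔT/R_total = 153/1.621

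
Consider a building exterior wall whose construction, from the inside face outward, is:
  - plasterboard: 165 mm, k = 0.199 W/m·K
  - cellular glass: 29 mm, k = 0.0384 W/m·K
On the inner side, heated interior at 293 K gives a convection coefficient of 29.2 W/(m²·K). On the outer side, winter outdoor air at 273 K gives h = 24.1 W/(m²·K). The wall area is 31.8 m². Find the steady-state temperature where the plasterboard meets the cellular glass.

Treating each layer as a thermal resistance in series:
R_inner film = 1/(h_i·A) = 1/(29.2×31.8) = 0.001077 K/W
R_plasterboard = L/(kA) = 0.165/(0.199×31.8) = 0.02607 K/W
R_cellular glass = L/(kA) = 0.029/(0.0384×31.8) = 0.02375 K/W
R_outer film = 1/(h_o·A) = 1/(24.1×31.8) = 0.001305 K/W
R_total = 0.0522 K/W;  Q = ΔT/R_total = 20/0.0522 = 383.1 W
T_interface = T_inner − Q·ΣR(inner→interface) = 293 − 383×0.02715

T ≈ 283 K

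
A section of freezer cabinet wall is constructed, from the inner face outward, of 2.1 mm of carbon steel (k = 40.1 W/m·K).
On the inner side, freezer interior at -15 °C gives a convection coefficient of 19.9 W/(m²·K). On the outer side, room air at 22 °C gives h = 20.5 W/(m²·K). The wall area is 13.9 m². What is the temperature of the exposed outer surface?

Thermal resistances in series:
R_inner film = 1/(h_i·A) = 1/(19.9×13.9) = 0.003615 K/W
R_carbon steel = L/(kA) = 0.0021/(40.1×13.9) = 3.768×10^-6 K/W
R_outer film = 1/(h_o·A) = 1/(20.5×13.9) = 0.003509 K/W
R_total = 0.007128 K/W;  Q = ΔT/R_total = 37/0.007128 = 5191 W
T_interface = T_inner + Q·ΣR(inner→interface) = -15 + 5190×0.003619

T ≈ 3.78 °C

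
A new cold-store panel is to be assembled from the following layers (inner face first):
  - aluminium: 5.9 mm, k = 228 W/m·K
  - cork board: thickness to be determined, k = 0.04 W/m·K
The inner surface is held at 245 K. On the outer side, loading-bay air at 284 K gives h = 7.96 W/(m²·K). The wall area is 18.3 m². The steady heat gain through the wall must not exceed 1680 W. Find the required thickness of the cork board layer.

Treating each layer as a thermal resistance in series:
R_aluminium = L/(kA) = 0.0059/(228×18.3) = 1.414×10^-6 K/W
R_outer film = 1/(h_o·A) = 1/(7.96×18.3) = 0.006865 K/W
Sum of the known resistances R_other = 0.006866 K/W
Required total resistance R_tot = ΔT/Q_allow = 39/1680 = 0.02321 K/W
R_cork board = R_tot − R_other = 0.01635 K/W
L = R·k·A = 0.01635×0.04×18.3

L ≈ 12 mm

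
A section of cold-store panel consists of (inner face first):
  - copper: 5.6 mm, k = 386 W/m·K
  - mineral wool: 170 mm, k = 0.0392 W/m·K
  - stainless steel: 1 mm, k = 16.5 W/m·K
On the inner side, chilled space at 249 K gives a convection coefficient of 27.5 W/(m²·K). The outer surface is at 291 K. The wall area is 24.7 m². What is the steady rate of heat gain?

Q ≈ 237 W

Series thermal resistances:
R_inner film = 1/(h_i·A) = 1/(27.5×24.7) = 0.001472 K/W
R_copper = L/(kA) = 0.0056/(386×24.7) = 5.874×10^-7 K/W
R_mineral wool = L/(kA) = 0.17/(0.0392×24.7) = 0.1756 K/W
R_stainless steel = L/(kA) = 0.001/(16.5×24.7) = 2.454×10^-6 K/W
R_total = 0.1771 K/W
Q = ΔT / R_total = 42 / 0.1771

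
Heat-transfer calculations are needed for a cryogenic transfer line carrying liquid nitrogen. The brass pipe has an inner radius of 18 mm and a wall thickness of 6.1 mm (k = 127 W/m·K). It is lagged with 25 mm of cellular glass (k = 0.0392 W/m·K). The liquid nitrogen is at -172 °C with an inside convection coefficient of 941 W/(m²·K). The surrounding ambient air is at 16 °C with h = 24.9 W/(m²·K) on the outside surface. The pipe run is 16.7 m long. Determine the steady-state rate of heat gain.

For a radial system each layer contributes R = ln(r_out/r_in)/(2πkL); films add R = 1/(hA).
R_inner film = 1/(h_i·2πr₁L) = 1/(941×2π×0.018×16.7) = 5.627×10^-4 K/W
R_brass pipe wall = ln(24.1/18)/(2π×127×16.7) = 2.19×10^-5 K/W
R_cellular glass = ln(49.1/24.1)/(2π×0.0392×16.7) = 0.173 K/W
R_outer film = 1/(h_o·2πr_oL) = 1/(24.9×2π×0.0491×16.7) = 0.007795 K/W
R_total = 0.1814 K/W
Q = ΔT/R_total = 188/0.1814

Q ≈ 1040 W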